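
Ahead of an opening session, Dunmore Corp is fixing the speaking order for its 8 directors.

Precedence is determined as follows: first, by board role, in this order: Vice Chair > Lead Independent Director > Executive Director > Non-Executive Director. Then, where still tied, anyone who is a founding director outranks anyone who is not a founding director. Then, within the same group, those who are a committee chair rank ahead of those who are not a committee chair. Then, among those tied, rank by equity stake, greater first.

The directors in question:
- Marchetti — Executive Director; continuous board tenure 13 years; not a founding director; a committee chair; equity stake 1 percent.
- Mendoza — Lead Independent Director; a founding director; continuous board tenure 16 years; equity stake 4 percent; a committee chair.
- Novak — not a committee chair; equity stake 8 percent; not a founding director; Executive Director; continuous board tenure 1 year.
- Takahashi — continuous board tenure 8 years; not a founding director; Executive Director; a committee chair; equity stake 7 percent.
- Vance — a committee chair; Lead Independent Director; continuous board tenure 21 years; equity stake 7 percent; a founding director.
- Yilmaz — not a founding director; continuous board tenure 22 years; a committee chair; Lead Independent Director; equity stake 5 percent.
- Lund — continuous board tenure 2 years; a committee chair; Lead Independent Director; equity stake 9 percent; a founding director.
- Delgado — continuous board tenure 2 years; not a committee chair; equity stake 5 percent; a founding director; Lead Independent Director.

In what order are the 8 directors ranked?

Lund, Vance, Mendoza, Delgado, Yilmaz, Takahashi, Marchetti, Novak

By board role: Lund, Vance, Mendoza, Delgado and Yilmaz (Lead Independent Director); then Takahashi, Marchetti and Novak (Executive Director).
Among Lund, Vance, Mendoza, Delgado and Yilmaz, a founding director before not a founding director: Lund, Vance, Mendoza and Delgado (a founding director) before Yilmaz (not a founding director).
Among Lund, Vance, Mendoza and Delgado, a committee chair before not a committee chair: Lund, Vance and Mendoza (a committee chair) before Delgado (not a committee chair).
Among Lund, Vance and Mendoza, by equity stake (higher first): Lund (9 percent) before Vance (7 percent) before Mendoza (4 percent).
Takahashi, Marchetti and Novak are each not a founding director, so the next rule applies.
Among Takahashi, Marchetti and Novak, a committee chair before not a committee chair: Takahashi and Marchetti (a committee chair) before Novak (not a committee chair).
Among Takahashi and Marchetti, by equity stake (higher first): Takahashi (7 percent) before Marchetti (1 percent).
Full order: Lund, Vance, Mendoza, Delgado, Yilmaz, Takahashi, Marchetti, Novak.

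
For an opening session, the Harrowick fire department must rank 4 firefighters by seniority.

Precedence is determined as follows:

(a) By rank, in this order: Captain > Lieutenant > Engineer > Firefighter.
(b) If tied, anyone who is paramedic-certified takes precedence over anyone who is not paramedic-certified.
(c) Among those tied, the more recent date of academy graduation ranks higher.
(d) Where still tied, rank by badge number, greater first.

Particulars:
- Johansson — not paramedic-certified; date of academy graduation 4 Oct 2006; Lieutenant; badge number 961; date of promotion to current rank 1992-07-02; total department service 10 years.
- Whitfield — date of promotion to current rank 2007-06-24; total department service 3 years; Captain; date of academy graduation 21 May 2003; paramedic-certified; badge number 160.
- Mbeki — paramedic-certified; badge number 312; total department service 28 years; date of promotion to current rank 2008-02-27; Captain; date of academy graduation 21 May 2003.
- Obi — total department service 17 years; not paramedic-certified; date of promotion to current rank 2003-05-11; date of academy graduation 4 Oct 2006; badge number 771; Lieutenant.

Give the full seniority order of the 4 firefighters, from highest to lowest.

Mbeki, Whitfield, Johansson, Obi

By rank: Mbeki and Whitfield (Captain); then Johansson and Obi (Lieutenant).
Mbeki and Whitfield are each paramedic-certified, so the next rule applies.
Mbeki and Whitfield both have date of academy graduation 21 May 2003, so the next rule applies.
Among Mbeki and Whitfield, by badge number (higher first): Mbeki (312) before Whitfield (160).
Johansson and Obi are each not paramedic-certified, so the next rule applies.
Johansson and Obi both have date of academy graduation 4 Oct 2006, so the next rule applies.
Among Johansson and Obi, by badge number (higher first): Johansson (961) before Obi (771).
Full order: Mbeki, Whitfield, Johansson, Obi.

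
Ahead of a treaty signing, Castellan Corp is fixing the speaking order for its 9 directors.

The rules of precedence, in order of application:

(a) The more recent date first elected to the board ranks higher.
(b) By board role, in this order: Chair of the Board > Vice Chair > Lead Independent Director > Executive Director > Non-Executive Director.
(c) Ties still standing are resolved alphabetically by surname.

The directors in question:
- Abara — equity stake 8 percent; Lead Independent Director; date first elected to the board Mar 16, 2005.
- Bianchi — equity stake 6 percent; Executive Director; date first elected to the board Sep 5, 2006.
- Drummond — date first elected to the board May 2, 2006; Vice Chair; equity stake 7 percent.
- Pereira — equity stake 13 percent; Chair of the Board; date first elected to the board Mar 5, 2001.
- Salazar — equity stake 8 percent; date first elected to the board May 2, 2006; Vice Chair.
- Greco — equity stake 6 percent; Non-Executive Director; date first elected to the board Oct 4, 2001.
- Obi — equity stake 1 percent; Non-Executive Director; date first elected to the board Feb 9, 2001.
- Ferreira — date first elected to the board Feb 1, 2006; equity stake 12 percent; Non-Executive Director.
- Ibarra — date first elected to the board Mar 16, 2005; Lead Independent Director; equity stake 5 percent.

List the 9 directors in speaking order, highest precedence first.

By date first elected to the board (later first): Bianchi (Sep 5, 2006); then Drummond and Salazar (both May 2, 2006); then Ferreira (Feb 1, 2006); then Abara and Ibarra (both Mar 16, 2005); then Greco (Oct 4, 2001); then Pereira (Mar 5, 2001); then Obi (Feb 9, 2001).
Drummond and Salazar are each Vice Chair, so the next rule applies.
Among Drummond and Salazar, alphabetically by surname: Drummond before Salazar.
Abara and Ibarra are each Lead Independent Director, so the next rule applies.
Among Abara and Ibarra, alphabetically by surname: Abara before Ibarra.
Full order: Bianchi, Drummond, Salazar, Ferreira, Abara, Ibarra, Greco, Pereira, Obi.

Bianchi, Drummond, Salazar, Ferreira, Abara, Ibarra, Greco, Pereira, Obi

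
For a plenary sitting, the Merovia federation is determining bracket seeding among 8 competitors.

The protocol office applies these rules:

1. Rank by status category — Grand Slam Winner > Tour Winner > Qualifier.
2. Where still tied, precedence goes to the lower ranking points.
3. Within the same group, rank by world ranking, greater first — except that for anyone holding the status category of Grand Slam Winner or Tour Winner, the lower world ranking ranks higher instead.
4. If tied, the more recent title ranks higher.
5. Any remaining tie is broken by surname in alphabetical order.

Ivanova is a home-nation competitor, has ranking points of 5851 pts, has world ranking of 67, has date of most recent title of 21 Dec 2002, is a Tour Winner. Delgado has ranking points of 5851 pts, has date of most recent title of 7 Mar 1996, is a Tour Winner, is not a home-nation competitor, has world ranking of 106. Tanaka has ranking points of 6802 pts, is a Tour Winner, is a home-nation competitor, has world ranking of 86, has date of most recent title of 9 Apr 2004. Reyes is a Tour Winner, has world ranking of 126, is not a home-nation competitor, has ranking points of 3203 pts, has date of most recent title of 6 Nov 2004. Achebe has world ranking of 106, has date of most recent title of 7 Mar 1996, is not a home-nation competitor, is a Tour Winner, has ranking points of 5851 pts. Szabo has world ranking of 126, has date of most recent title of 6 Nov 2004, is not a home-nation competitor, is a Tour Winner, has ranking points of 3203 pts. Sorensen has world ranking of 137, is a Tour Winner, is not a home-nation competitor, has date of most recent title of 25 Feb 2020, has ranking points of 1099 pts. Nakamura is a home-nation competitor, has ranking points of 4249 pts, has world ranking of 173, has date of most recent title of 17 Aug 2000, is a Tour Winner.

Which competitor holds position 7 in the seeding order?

By status category: Sorensen, Reyes, Szabo, Nakamura, Ivanova, Achebe, Delgado and Tanaka (Tour Winner).
Among Sorensen, Reyes, Szabo, Nakamura, Ivanova, Achebe, Delgado and Tanaka, by ranking points (lower first): Sorensen (1099 pts) before Reyes and Szabo (3203 pts) before Nakamura (4249 pts) before Ivanova, Achebe and Delgado (5851 pts) before Tanaka (6802 pts).
Reyes and Szabo both have world ranking 126, so the next rule applies.
Reyes and Szabo both have date of most recent title 6 Nov 2004, so the next rule applies.
Among Reyes and Szabo, alphabetically by surname: Reyes before Szabo.
Among Ivanova, Achebe and Delgado, by world ranking (lower first) (reversed rule for this group): Ivanova (67) before Achebe and Delgado (106).
Achebe and Delgado both have date of most recent title 7 Mar 1996, so the next rule applies.
Among Achebe and Delgado, alphabetically by surname: Achebe before Delgado.
Order: Sorensen, Reyes, Szabo, Nakamura, Ivanova, Achebe, Delgado, Tanaka.

Delgado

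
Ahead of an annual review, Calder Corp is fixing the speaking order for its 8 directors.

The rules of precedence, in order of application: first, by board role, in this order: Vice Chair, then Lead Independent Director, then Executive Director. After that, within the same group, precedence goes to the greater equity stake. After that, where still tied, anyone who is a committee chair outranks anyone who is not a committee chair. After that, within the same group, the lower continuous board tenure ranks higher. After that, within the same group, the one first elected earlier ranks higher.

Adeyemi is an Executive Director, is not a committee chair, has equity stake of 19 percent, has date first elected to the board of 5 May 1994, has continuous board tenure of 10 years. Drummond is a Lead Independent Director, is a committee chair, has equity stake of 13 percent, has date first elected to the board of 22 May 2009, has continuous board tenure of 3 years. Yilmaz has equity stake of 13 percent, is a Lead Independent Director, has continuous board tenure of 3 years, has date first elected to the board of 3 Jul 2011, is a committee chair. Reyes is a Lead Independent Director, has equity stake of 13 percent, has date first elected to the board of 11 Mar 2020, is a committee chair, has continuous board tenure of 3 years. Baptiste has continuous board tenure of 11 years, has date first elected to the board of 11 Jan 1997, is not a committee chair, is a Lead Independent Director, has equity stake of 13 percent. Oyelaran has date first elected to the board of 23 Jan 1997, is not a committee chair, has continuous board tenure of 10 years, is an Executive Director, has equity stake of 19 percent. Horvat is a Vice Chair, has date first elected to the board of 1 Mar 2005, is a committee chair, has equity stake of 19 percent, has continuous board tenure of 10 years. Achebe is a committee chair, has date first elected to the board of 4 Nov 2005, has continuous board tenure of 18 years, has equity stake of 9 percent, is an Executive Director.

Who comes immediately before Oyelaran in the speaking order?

By board role: Horvat (Vice Chair); then Drummond, Yilmaz, Reyes and Baptiste (Lead Independent Director); then Adeyemi, Oyelaran and Achebe (Executive Director).
Drummond, Yilmaz, Reyes and Baptiste all have equity stake 13 percent, so the next rule applies.
Among Drummond, Yilmaz, Reyes and Baptiste, a committee chair before not a committee chair: Drummond, Yilmaz and Reyes (a committee chair) before Baptiste (not a committee chair).
Drummond, Yilmaz and Reyes all have continuous board tenure 3 years, so the next rule applies.
Among Drummond, Yilmaz and Reyes, by date first elected to the board (earlier first): Drummond (22 May 2009) before Yilmaz (3 Jul 2011) before Reyes (11 Mar 2020).
Among Adeyemi, Oyelaran and Achebe, by equity stake (higher first): Adeyemi and Oyelaran (19 percent) before Achebe (9 percent).
Adeyemi and Oyelaran are each not a committee chair, so the next rule applies.
Adeyemi and Oyelaran both have continuous board tenure 10 years, so the next rule applies.
Among Adeyemi and Oyelaran, by date first elected to the board (earlier first): Adeyemi (5 May 1994) before Oyelaran (23 Jan 1997).
Order: Horvat, Drummond, Yilmaz, Reyes, Baptiste, Adeyemi, Oyelaran, Achebe.

Adeyemi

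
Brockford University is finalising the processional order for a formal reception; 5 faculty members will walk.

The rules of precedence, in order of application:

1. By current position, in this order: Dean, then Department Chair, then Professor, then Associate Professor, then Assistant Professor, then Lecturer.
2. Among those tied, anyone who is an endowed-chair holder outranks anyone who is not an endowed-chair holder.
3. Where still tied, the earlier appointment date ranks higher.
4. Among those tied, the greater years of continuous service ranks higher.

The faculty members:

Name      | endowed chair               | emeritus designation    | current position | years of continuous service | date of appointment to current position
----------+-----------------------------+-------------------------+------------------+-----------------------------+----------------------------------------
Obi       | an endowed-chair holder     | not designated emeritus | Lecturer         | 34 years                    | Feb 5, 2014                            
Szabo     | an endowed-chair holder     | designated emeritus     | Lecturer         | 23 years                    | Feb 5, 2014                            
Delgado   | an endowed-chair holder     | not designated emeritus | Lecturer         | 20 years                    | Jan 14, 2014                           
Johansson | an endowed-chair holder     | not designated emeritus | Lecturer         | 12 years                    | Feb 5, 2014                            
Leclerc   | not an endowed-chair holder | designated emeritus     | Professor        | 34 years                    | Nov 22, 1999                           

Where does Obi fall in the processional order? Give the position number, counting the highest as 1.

By current position: Leclerc (Professor); then Delgado, Obi, Szabo and Johansson (Lecturer).
Delgado, Obi, Szabo and Johansson are each an endowed-chair holder, so the next rule applies.
Among Delgado, Obi, Szabo and Johansson, by date of appointment to current position (earlier first): Delgado (Jan 14, 2014) before Obi, Szabo and Johansson (Feb 5, 2014).
Among Obi, Szabo and Johansson, by years of continuous service (higher first): Obi (34 years) before Szabo (23 years) before Johansson (12 years).
Order: Leclerc, Delgado, Obi, Szabo, Johansson. So position 3.

3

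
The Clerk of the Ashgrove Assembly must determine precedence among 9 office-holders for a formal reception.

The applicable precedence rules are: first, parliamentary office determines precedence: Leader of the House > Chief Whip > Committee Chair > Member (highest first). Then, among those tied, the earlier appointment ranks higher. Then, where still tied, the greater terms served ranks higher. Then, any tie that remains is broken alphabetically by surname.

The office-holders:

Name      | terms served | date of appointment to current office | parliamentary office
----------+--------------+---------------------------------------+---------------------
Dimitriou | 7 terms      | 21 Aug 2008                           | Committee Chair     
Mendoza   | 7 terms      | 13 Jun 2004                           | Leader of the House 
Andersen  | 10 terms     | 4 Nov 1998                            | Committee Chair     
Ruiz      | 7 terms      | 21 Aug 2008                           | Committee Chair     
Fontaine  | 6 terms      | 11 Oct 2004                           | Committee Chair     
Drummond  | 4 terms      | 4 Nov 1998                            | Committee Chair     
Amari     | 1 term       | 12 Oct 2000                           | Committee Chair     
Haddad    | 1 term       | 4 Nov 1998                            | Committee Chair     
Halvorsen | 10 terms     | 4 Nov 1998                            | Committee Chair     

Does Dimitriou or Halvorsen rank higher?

By parliamentary office: Mendoza (Leader of the House); then Andersen, Halvorsen, Drummond, Haddad, Amari, Fontaine, Dimitriou and Ruiz (Committee Chair).
Among Andersen, Halvorsen, Drummond, Haddad, Amari, Fontaine, Dimitriou and Ruiz, by date of appointment to current office (earlier first): Andersen, Halvorsen, Drummond and Haddad (4 Nov 1998) before Amari (12 Oct 2000) before Fontaine (11 Oct 2004) before Dimitriou and Ruiz (21 Aug 2008).
Among Andersen, Halvorsen, Drummond and Haddad, by terms served (higher first): Andersen and Halvorsen (10 terms) before Drummond (4 terms) before Haddad (1 term).
Among Andersen and Halvorsen, alphabetically by surname: Andersen before Halvorsen.
Dimitriou and Ruiz both have terms served 7 terms, so the next rule applies.
Among Dimitriou and Ruiz, alphabetically by surname: Dimitriou before Ruiz.
So Halvorsen takes precedence.

Halvorsen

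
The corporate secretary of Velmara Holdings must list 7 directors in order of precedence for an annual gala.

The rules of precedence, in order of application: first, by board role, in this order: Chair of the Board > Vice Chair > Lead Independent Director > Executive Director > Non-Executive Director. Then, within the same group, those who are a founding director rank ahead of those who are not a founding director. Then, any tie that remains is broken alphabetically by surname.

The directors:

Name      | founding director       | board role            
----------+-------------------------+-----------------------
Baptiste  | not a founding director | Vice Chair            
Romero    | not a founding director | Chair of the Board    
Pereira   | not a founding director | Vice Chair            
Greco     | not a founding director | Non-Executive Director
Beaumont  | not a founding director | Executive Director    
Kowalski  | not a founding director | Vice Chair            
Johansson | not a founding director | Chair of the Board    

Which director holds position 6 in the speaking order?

By board role: Johansson and Romero (Chair of the Board); then Baptiste, Kowalski and Pereira (Vice Chair); then Beaumont (Executive Director); then Greco (Non-Executive Director).
Johansson and Romero are each not a founding director, so the next rule applies.
Among Johansson and Romero, alphabetically by surname: Johansson before Romero.
Baptiste, Kowalski and Pereira are each not a founding director, so the next rule applies.
Among Baptiste, Kowalski and Pereira, alphabetically by surname: Baptiste before Kowalski before Pereira.
Order: Johansson, Romero, Baptiste, Kowalski, Pereira, Beaumont, Greco.

Beaumont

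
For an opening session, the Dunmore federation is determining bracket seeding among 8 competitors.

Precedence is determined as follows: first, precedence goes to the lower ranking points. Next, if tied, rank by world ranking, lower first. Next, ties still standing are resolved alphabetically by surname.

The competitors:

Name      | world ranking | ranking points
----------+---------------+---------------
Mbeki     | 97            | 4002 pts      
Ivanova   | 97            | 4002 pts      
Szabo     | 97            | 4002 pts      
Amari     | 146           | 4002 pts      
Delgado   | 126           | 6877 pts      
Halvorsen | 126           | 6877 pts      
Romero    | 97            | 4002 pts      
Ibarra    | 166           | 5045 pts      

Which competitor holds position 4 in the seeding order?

Szabo

By ranking points (lower first): Ivanova, Mbeki, Romero, Szabo and Amari (each 4002 pts); then Ibarra (5045 pts); then Delgado and Halvorsen (both 6877 pts).
Among Ivanova, Mbeki, Romero, Szabo and Amari, by world ranking (lower first): Ivanova, Mbeki, Romero and Szabo (97) before Amari (146).
Among Ivanova, Mbeki, Romero and Szabo, alphabetically by surname: Ivanova before Mbeki before Romero before Szabo.
Delgado and Halvorsen both have world ranking 126, so the next rule applies.
Among Delgado and Halvorsen, alphabetically by surname: Delgado before Halvorsen.
Order: Ivanova, Mbeki, Romero, Szabo, Amari, Ibarra, Delgado, Halvorsen.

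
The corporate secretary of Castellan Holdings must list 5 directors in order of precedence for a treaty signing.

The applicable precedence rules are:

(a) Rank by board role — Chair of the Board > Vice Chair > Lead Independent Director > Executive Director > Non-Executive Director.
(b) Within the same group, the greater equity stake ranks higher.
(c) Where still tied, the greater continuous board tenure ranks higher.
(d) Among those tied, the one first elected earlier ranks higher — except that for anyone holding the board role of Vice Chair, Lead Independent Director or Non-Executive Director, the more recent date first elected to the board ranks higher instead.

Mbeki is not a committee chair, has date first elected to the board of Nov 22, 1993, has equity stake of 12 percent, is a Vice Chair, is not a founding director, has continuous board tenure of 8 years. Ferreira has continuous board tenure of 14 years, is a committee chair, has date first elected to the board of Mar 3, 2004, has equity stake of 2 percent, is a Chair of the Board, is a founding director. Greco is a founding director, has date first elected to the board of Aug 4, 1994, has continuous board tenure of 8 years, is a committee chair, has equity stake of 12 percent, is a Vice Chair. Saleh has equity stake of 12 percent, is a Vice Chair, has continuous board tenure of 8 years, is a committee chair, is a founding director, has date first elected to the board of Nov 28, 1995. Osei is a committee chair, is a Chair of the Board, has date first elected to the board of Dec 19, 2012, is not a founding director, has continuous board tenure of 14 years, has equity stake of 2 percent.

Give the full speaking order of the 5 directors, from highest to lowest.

By board role: Ferreira and Osei (Chair of the Board); then Saleh, Greco and Mbeki (Vice Chair).
Ferreira and Osei both have equity stake 2 percent, so the next rule applies.
Ferreira and Osei both have continuous board tenure 14 years, so the next rule applies.
Among Ferreira and Osei, by date first elected to the board (earlier first): Ferreira (Mar 3, 2004) before Osei (Dec 19, 2012).
Saleh, Greco and Mbeki all have equity stake 12 percent, so the next rule applies.
Saleh, Greco and Mbeki all have continuous board tenure 8 years, so the next rule applies.
Among Saleh, Greco and Mbeki, by date first elected to the board (later first) (reversed rule for this group): Saleh (Nov 28, 1995) before Greco (Aug 4, 1994) before Mbeki (Nov 22, 1993).
Full order: Ferreira, Osei, Saleh, Greco, Mbeki.

Ferreira, Osei, Saleh, Greco, Mbeki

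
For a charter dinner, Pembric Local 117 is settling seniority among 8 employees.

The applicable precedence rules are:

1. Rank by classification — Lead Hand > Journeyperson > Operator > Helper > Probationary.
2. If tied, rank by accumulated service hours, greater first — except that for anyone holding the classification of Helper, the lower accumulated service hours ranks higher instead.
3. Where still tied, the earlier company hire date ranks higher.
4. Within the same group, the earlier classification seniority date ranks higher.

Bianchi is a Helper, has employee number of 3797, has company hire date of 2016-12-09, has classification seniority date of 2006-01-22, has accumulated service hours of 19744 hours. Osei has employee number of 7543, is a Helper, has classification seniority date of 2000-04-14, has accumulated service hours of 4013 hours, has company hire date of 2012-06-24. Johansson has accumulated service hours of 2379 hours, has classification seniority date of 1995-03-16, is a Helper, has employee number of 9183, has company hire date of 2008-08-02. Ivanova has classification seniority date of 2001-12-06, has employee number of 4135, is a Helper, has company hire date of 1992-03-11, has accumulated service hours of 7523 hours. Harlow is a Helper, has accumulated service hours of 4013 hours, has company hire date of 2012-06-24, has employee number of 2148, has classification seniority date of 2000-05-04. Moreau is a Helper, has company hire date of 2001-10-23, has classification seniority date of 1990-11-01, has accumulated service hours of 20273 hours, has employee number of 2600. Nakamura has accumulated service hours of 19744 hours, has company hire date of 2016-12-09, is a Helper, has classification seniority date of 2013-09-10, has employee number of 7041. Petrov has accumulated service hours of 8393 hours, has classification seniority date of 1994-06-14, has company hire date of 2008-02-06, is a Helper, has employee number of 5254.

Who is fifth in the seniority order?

By classification: Johansson, Osei, Harlow, Ivanova, Petrov, Bianchi, Nakamura and Moreau (Helper).
Among Johansson, Osei, Harlow, Ivanova, Petrov, Bianchi, Nakamura and Moreau, by accumulated service hours (lower first) (reversed rule for this group): Johansson (2379 hours) before Osei and Harlow (4013 hours) before Ivanova (7523 hours) before Petrov (8393 hours) before Bianchi and Nakamura (19744 hours) before Moreau (20273 hours).
Osei and Harlow both have company hire date 2012-06-24, so the next rule applies.
Among Osei and Harlow, by classification seniority date (earlier first): Osei (2000-04-14) before Harlow (2000-05-04).
Bianchi and Nakamura both have company hire date 2016-12-09, so the next rule applies.
Among Bianchi and Nakamura, by classification seniority date (earlier first): Bianchi (2006-01-22) before Nakamura (2013-09-10).
Order: Johansson, Osei, Harlow, Ivanova, Petrov, Bianchi, Nakamura, Moreau.

Petrov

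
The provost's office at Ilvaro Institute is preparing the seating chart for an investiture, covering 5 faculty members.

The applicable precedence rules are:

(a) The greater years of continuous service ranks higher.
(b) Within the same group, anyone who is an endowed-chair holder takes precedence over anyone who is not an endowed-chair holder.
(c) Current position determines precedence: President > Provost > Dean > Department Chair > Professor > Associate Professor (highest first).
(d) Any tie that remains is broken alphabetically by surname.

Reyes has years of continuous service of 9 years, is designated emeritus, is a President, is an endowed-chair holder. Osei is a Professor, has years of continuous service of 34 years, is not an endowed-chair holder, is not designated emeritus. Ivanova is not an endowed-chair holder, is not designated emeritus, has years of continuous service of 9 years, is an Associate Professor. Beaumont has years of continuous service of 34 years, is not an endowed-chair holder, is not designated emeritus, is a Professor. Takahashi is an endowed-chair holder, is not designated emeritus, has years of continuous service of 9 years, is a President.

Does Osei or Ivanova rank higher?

By years of continuous service (higher first): Beaumont and Osei (both 34 years); then Reyes, Takahashi and Ivanova (each 9 years).
Beaumont and Osei are each not an endowed-chair holder, so the next rule applies.
Beaumont and Osei are each Professor, so the next rule applies.
Among Beaumont and Osei, alphabetically by surname: Beaumont before Osei.
Among Reyes, Takahashi and Ivanova, an endowed-chair holder before not an endowed-chair holder: Reyes and Takahashi (an endowed-chair holder) before Ivanova (not an endowed-chair holder).
Reyes and Takahashi are each President, so the next rule applies.
Among Reyes and Takahashi, alphabetically by surname: Reyes before Takahashi.
So Osei takes precedence.

Osei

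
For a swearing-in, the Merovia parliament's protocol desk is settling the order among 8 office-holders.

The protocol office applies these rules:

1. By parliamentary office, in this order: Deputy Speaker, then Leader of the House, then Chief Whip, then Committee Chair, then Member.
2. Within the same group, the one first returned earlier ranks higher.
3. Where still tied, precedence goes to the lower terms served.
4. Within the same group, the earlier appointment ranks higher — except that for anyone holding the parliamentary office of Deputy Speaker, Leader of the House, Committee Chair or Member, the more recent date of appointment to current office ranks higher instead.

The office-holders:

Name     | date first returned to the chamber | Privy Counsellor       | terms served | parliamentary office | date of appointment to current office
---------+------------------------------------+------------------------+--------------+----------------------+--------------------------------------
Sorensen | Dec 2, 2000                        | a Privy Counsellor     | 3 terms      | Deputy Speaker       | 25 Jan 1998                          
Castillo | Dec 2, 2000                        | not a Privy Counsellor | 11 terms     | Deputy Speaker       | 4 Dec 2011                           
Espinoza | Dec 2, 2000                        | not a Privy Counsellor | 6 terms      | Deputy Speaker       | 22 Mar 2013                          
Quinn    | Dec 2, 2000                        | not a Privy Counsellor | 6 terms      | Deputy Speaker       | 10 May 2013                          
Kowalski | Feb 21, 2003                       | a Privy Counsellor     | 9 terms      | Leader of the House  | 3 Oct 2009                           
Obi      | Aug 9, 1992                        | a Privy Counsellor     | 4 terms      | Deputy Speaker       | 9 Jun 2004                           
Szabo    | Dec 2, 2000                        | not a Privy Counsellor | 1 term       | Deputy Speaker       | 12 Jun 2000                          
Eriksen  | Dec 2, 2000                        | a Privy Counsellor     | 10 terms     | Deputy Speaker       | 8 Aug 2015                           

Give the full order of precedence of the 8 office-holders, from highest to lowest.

Obi, Szabo, Sorensen, Quinn, Espinoza, Eriksen, Castillo, Kowalski

By parliamentary office: Obi, Szabo, Sorensen, Quinn, Espinoza, Eriksen and Castillo (Deputy Speaker); then Kowalski (Leader of the House).
Among Obi, Szabo, Sorensen, Quinn, Espinoza, Eriksen and Castillo, by date first returned to the chamber (earlier first): Obi (Aug 9, 1992) before Szabo, Sorensen, Quinn, Espinoza, Eriksen and Castillo (Dec 2, 2000).
Among Szabo, Sorensen, Quinn, Espinoza, Eriksen and Castillo, by terms served (lower first): Szabo (1 term) before Sorensen (3 terms) before Quinn and Espinoza (6 terms) before Eriksen (10 terms) before Castillo (11 terms).
Among Quinn and Espinoza, by date of appointment to current office (later first) (reversed rule for this group): Quinn (10 May 2013) before Espinoza (22 Mar 2013).
Full order: Obi, Szabo, Sorensen, Quinn, Espinoza, Eriksen, Castillo, Kowalski.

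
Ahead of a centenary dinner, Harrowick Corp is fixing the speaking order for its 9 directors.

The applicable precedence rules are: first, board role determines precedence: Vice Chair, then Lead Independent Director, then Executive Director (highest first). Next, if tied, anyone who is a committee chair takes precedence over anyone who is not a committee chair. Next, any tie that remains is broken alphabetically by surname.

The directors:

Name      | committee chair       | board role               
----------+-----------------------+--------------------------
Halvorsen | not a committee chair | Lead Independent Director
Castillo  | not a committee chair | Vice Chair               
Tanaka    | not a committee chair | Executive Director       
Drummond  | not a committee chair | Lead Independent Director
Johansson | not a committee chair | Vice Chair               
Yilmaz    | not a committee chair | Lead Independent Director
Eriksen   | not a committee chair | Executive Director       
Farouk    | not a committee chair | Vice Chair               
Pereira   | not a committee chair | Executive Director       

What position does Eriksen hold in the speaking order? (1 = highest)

By board role: Castillo, Farouk and Johansson (Vice Chair); then Drummond, Halvorsen and Yilmaz (Lead Independent Director); then Eriksen, Pereira and Tanaka (Executive Director).
Castillo, Farouk and Johansson are each not a committee chair, so the next rule applies.
Among Castillo, Farouk and Johansson, alphabetically by surname: Castillo before Farouk before Johansson.
Drummond, Halvorsen and Yilmaz are each not a committee chair, so the next rule applies.
Among Drummond, Halvorsen and Yilmaz, alphabetically by surname: Drummond before Halvorsen before Yilmaz.
Eriksen, Pereira and Tanaka are each not a committee chair, so the next rule applies.
Among Eriksen, Pereira and Tanaka, alphabetically by surname: Eriksen before Pereira before Tanaka.
Order: Castillo, Farouk, Johansson, Drummond, Halvorsen, Yilmaz, Eriksen, Pereira, Tanaka. So position 7.

7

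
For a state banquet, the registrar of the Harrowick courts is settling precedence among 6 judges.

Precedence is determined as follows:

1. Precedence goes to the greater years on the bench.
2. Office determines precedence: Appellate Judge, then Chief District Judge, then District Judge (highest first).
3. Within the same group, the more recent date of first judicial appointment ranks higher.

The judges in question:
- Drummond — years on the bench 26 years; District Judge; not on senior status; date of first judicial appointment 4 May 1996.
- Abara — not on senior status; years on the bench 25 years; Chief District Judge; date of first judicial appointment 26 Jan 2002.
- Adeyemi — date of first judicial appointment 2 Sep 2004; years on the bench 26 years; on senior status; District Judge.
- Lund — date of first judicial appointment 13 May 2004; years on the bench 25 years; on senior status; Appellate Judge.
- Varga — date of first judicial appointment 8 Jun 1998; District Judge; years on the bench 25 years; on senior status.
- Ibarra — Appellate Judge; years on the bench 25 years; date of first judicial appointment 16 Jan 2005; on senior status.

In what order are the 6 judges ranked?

By years on the bench (higher first): Adeyemi and Drummond (both 26 years); then Ibarra, Lund, Abara and Varga (each 25 years).
Adeyemi and Drummond are each District Judge, so the next rule applies.
Among Adeyemi and Drummond, by date of first judicial appointment (later first): Adeyemi (2 Sep 2004) before Drummond (4 May 1996).
Among Ibarra, Lund, Abara and Varga, by office: Ibarra and Lund (Appellate Judge) before Abara (Chief District Judge) before Varga (District Judge).
Among Ibarra and Lund, by date of first judicial appointment (later first): Ibarra (16 Jan 2005) before Lund (13 May 2004).
Full order: Adeyemi, Drummond, Ibarra, Lund, Abara, Varga.

Adeyemi, Drummond, Ibarra, Lund, Abara, Varga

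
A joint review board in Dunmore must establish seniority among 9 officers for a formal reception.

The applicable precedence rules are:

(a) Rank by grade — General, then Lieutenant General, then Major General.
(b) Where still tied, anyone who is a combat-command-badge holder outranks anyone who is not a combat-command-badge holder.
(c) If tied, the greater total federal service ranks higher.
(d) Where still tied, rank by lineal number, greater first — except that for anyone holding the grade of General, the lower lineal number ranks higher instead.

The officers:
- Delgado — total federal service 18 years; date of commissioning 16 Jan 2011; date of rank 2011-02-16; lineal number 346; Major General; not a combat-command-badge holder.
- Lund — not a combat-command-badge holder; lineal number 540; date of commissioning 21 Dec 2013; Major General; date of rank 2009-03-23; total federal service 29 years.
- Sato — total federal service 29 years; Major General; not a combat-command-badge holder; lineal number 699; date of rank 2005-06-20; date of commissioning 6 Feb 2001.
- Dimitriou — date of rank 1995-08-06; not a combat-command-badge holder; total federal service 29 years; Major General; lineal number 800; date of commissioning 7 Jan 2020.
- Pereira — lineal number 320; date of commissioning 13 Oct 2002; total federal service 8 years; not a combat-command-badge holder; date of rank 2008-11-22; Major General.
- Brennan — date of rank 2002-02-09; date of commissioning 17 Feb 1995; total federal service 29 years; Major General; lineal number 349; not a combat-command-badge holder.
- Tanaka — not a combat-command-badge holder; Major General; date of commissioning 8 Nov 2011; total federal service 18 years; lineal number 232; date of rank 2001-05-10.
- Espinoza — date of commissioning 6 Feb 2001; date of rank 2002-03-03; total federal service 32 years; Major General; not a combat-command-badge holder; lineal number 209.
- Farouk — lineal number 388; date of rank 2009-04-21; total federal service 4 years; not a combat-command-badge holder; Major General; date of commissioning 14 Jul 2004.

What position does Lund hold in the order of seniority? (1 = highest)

4

By grade: Espinoza, Dimitriou, Sato, Lund, Brennan, Delgado, Tanaka, Pereira and Farouk (Major General).
Espinoza, Dimitriou, Sato, Lund, Brennan, Delgado, Tanaka, Pereira and Farouk are each not a combat-command-badge holder, so the next rule applies.
Among Espinoza, Dimitriou, Sato, Lund, Brennan, Delgado, Tanaka, Pereira and Farouk, by total federal service (higher first): Espinoza (32 years) before Dimitriou, Sato, Lund and Brennan (29 years) before Delgado and Tanaka (18 years) before Pereira (8 years) before Farouk (4 years).
Among Dimitriou, Sato, Lund and Brennan, by lineal number (higher first): Dimitriou (800) before Sato (699) before Lund (540) before Brennan (349).
Among Delgado and Tanaka, by lineal number (higher first): Delgado (346) before Tanaka (232).
Order: Espinoza, Dimitriou, Sato, Lund, Brennan, Delgado, Tanaka, Pereira, Farouk. So position 4.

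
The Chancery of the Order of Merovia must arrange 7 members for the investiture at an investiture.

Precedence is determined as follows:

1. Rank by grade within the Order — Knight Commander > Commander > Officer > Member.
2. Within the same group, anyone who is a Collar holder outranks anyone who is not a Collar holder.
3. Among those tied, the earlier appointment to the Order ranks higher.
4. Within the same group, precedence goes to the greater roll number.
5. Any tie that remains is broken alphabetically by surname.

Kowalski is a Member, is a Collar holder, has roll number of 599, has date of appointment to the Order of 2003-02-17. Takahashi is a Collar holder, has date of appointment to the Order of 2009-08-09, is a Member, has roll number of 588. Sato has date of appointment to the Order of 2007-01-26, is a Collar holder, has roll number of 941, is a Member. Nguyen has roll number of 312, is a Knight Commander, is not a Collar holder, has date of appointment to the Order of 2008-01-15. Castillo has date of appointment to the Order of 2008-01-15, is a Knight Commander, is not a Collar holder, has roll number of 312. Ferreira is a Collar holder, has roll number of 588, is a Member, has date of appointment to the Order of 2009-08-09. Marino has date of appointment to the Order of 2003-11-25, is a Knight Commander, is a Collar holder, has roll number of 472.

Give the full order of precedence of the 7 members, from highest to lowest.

Marino, Castillo, Nguyen, Kowalski, Sato, Ferreira, Takahashi

By grade within the Order: Marino, Castillo and Nguyen (Knight Commander); then Kowalski, Sato, Ferreira and Takahashi (Member).
Among Marino, Castillo and Nguyen, a Collar holder before not a Collar holder: Marino (a Collar holder) before Castillo and Nguyen (not a Collar holder).
Castillo and Nguyen both have date of appointment to the Order 2008-01-15, so the next rule applies.
Castillo and Nguyen both have roll number 312, so the next rule applies.
Among Castillo and Nguyen, alphabetically by surname: Castillo before Nguyen.
Kowalski, Sato, Ferreira and Takahashi are each a Collar holder, so the next rule applies.
Among Kowalski, Sato, Ferreira and Takahashi, by date of appointment to the Order (earlier first): Kowalski (2003-02-17) before Sato (2007-01-26) before Ferreira and Takahashi (2009-08-09).
Ferreira and Takahashi both have roll number 588, so the next rule applies.
Among Ferreira and Takahashi, alphabetically by surname: Ferreira before Takahashi.
Full order: Marino, Castillo, Nguyen, Kowalski, Sato, Ferreira, Takahashi.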